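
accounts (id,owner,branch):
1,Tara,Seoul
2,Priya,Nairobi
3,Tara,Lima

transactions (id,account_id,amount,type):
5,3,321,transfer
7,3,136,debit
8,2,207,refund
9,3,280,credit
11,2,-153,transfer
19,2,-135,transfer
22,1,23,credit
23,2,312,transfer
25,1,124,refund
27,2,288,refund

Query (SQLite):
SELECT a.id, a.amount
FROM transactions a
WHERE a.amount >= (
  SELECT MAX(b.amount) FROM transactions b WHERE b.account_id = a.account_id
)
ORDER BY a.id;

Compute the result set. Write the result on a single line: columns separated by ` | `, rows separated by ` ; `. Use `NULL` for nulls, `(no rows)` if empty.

5 | 321 ; 23 | 312 ; 25 | 124

For each transactions row a, compute MAX(amount) over rows sharing a.account_id.
Keep row a if a.amount >= that per-group MAX.
  account_id=1: MAX(amount) = 124
  account_id=2: MAX(amount) = 312
  account_id=3: MAX(amount) = 321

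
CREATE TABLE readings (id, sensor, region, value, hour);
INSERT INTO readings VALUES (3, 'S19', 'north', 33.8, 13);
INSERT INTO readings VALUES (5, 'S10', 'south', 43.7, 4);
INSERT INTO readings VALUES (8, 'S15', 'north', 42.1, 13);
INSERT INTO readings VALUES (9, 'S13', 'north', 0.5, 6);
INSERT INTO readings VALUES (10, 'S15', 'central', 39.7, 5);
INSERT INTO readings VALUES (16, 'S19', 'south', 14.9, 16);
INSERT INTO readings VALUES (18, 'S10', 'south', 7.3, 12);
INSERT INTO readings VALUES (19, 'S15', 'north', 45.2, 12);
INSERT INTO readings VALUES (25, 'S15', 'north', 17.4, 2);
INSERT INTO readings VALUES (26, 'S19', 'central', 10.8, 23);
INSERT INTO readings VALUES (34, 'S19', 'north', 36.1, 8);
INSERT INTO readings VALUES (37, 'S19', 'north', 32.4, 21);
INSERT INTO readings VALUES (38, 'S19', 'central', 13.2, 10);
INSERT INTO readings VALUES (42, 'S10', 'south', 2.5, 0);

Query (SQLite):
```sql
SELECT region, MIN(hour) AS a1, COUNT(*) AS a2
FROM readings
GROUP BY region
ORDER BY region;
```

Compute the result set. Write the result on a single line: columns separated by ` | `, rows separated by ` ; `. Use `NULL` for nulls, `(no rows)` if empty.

central | 5 | 3 ; north | 2 | 7 ; south | 0 | 4

Group readings by region.
Per group compute: MIN(hour), COUNT(*).
  central: ids {10, 26, 38} → MIN(hour)=5, COUNT(*)=3
  north: ids {3, 8, 9, 19, 25, 34, 37} → MIN(hour)=2, COUNT(*)=7
  south: ids {5, 16, 18, 42} → MIN(hour)=0, COUNT(*)=4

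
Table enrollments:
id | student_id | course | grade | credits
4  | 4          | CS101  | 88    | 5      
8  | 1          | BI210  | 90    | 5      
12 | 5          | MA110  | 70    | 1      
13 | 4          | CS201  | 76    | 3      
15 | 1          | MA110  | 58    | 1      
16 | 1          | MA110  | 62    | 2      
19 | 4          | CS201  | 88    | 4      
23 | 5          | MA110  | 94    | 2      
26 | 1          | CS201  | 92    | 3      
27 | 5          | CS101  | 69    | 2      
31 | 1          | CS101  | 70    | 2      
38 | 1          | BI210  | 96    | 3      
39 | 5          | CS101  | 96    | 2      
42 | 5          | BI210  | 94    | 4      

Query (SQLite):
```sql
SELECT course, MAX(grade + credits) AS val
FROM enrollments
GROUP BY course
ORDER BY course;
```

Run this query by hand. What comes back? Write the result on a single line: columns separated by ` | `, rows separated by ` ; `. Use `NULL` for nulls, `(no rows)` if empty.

BI210 | 99 ; CS101 | 98 ; CS201 | 95 ; MA110 | 96

For each row compute grade + credits.
Group by course; take MAX of the expression per group.
  BI210: ids {8, 38, 42} → MAX(grade + credits)=99
  CS101: ids {4, 27, 31, 39} → MAX(grade + credits)=98
  CS201: ids {13, 19, 26} → MAX(grade + credits)=95
  MA110: ids {12, 15, 16, 23} → MAX(grade + credits)=96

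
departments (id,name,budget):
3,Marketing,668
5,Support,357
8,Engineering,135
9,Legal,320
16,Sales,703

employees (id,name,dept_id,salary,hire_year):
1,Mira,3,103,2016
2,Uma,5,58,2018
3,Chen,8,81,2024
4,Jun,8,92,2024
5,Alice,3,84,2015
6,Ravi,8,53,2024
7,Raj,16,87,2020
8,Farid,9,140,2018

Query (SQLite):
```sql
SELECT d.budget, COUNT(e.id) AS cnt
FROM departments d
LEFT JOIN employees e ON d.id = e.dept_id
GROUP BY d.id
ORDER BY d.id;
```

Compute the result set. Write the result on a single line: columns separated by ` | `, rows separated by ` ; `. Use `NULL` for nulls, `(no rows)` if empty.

668 | 2 ; 357 | 1 ; 135 | 3 ; 320 | 1 ; 703 | 1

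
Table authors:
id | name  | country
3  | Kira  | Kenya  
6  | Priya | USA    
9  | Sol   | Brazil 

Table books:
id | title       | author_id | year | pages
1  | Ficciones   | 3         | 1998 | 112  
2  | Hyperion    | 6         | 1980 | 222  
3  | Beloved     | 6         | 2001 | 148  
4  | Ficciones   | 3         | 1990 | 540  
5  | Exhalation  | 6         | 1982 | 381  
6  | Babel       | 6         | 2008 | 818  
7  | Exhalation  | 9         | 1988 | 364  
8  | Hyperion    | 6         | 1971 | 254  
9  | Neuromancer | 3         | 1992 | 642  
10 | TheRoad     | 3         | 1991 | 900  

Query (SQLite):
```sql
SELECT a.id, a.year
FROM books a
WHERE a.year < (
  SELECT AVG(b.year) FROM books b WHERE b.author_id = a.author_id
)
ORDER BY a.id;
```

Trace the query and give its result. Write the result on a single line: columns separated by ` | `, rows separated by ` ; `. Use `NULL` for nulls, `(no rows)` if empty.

2 | 1980 ; 4 | 1990 ; 5 | 1982 ; 8 | 1971 ; 9 | 1992 ; 10 | 1991

For each books row a, compute AVG(year) over rows sharing a.author_id.
Keep row a if a.year < that per-group AVG.
  author_id=3: AVG(year) = 1992.75
  author_id=6: AVG(year) = 1988.4
  author_id=9: AVG(year) = 1988.0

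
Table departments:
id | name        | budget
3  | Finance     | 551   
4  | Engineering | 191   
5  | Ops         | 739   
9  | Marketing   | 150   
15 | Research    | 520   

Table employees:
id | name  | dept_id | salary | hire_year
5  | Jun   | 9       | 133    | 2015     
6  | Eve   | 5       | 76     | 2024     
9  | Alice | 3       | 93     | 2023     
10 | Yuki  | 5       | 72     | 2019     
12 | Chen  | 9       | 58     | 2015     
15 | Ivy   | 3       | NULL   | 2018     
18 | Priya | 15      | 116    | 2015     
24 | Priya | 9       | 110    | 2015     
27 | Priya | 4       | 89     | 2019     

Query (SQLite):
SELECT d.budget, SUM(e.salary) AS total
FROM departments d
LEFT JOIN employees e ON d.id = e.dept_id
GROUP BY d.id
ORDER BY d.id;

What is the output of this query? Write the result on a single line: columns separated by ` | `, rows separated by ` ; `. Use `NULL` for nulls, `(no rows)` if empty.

551 | 93 ; 191 | 89 ; 739 | 148 ; 150 | 301 ; 520 | 116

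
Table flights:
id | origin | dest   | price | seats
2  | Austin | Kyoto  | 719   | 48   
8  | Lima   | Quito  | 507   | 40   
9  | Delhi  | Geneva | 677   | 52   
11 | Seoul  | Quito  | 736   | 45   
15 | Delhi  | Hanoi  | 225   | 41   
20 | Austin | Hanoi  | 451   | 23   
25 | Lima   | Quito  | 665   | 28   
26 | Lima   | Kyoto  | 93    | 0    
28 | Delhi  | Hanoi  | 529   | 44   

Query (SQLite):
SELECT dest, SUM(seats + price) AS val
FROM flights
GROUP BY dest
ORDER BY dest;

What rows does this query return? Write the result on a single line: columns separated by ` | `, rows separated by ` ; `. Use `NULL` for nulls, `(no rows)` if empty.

For each row compute seats + price.
Group by dest; take SUM of the expression per group.
  Geneva: ids {9} → SUM(seats + price)=729
  Hanoi: ids {15, 20, 28} → SUM(seats + price)=1313
  Kyoto: ids {2, 26} → SUM(seats + price)=860
  Quito: ids {8, 11, 25} → SUM(seats + price)=2021

Geneva | 729 ; Hanoi | 1313 ; Kyoto | 860 ; Quito | 2021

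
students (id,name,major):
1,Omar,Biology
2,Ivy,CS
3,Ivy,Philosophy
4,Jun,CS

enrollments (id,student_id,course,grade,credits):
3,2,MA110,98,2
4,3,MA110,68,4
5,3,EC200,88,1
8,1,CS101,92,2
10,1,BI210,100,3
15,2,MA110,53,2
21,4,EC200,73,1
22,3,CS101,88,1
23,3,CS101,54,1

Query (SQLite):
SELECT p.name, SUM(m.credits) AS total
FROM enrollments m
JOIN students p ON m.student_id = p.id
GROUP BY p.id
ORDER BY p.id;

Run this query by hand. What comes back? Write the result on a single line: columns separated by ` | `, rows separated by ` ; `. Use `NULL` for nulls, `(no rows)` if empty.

Omar | 5 ; Ivy | 4 ; Ivy | 7 ; Jun | 1

Join each enrollments row to its students via student_id.
Group joined rows by students.id; compute SUM(m.credits) per group.
  1: ids {8, 10} → SUM(m.credits)=5
  2: ids {3, 15} → SUM(m.credits)=4
  3: ids {4, 5, 22, 23} → SUM(m.credits)=7
  4: ids {21} → SUM(m.credits)=1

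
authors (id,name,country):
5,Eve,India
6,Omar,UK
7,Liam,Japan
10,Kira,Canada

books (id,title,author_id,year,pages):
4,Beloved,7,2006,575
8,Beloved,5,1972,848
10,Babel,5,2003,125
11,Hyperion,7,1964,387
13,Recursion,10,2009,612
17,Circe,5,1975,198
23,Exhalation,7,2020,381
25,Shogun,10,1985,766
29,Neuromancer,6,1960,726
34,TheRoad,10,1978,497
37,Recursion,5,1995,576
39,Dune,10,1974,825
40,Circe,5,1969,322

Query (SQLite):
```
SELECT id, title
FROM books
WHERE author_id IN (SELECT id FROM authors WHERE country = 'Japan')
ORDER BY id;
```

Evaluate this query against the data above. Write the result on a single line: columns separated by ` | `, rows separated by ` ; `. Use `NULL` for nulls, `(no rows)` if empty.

Inner query: authors.id where country = 'Japan'.
Outer: keep books rows whose author_id is in that set.
Inner query → {7}

4 | Beloved ; 11 | Hyperion ; 23 | Exhalation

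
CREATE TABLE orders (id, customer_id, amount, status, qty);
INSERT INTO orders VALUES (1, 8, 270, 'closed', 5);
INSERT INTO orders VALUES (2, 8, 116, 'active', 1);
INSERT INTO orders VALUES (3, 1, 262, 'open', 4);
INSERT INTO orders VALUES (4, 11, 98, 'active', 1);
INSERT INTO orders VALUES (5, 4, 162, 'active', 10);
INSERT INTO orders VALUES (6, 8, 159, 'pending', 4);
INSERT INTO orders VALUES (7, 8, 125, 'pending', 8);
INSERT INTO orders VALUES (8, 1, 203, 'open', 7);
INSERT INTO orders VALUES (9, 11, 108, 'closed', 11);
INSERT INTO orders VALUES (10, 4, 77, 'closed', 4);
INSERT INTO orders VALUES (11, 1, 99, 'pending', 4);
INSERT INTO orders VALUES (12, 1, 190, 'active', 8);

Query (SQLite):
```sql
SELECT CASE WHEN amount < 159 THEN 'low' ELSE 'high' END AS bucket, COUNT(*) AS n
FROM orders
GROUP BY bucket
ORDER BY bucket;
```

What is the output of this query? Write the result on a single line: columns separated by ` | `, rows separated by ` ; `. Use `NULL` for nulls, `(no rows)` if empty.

high | 6 ; low | 6

Bucket rows by amount < 159 → 'low' else 'high'; count each bucket.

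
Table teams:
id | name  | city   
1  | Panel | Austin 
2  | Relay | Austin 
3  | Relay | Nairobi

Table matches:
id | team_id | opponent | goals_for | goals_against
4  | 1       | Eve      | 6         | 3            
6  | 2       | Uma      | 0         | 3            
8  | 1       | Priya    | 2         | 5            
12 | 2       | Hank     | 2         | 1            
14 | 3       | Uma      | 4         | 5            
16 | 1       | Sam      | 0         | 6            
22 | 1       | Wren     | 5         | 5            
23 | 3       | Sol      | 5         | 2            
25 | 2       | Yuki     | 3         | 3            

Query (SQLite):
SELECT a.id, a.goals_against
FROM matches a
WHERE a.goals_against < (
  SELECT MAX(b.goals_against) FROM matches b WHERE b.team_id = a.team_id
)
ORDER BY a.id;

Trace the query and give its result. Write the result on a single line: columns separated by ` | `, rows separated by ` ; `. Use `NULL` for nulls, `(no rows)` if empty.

4 | 3 ; 8 | 5 ; 12 | 1 ; 22 | 5 ; 23 | 2

For each matches row a, compute MAX(goals_against) over rows sharing a.team_id.
Keep row a if a.goals_against < that per-group MAX.
  team_id=1: MAX(goals_against) = 6
  team_id=2: MAX(goals_against) = 3
  team_id=3: MAX(goals_against) = 5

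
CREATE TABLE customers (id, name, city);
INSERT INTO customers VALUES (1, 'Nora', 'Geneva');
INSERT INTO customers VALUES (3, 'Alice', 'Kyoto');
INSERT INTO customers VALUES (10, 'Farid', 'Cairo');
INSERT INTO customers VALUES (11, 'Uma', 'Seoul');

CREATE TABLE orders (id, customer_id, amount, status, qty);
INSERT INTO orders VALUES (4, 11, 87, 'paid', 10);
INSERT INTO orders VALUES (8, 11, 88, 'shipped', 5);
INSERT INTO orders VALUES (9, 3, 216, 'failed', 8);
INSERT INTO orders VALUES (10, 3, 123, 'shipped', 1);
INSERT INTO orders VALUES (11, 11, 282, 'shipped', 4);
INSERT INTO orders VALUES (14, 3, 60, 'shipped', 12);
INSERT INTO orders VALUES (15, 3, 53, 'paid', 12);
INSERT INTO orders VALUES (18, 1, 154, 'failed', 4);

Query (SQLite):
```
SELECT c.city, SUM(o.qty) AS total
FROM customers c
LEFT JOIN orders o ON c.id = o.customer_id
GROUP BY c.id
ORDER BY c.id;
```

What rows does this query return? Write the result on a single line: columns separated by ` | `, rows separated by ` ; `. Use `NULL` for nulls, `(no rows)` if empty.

LEFT JOIN keeps every customers row; unmatched ones get NULL for orders columns.
Group by customers.id and compute SUM(o.qty). SUM over an all-NULL group is NULL.
  1: ids {18} → SUM(o.qty)=4
  3: ids {9, 10, 14, 15} → SUM(o.qty)=33
  10: ids {—} → SUM(o.qty)=NULL
  11: ids {4, 8, 11} → SUM(o.qty)=19

Geneva | 4 ; Kyoto | 33 ; Cairo | NULL ; Seoul | 19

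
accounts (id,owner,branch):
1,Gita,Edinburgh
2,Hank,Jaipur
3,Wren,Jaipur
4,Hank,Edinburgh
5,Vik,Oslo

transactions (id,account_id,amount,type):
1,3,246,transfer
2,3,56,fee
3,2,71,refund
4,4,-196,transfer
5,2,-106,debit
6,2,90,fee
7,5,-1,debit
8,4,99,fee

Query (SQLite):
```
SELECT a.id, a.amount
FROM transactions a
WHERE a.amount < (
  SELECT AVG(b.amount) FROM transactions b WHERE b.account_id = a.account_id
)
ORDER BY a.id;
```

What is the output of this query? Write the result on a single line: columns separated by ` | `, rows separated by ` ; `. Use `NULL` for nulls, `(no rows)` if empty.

For each transactions row a, compute AVG(amount) over rows sharing a.account_id.
Keep row a if a.amount < that per-group AVG.
  account_id=2: AVG(amount) = 18.333333
  account_id=3: AVG(amount) = 151.0
  account_id=4: AVG(amount) = -48.5
  account_id=5: AVG(amount) = -1.0

2 | 56 ; 4 | -196 ; 5 | -106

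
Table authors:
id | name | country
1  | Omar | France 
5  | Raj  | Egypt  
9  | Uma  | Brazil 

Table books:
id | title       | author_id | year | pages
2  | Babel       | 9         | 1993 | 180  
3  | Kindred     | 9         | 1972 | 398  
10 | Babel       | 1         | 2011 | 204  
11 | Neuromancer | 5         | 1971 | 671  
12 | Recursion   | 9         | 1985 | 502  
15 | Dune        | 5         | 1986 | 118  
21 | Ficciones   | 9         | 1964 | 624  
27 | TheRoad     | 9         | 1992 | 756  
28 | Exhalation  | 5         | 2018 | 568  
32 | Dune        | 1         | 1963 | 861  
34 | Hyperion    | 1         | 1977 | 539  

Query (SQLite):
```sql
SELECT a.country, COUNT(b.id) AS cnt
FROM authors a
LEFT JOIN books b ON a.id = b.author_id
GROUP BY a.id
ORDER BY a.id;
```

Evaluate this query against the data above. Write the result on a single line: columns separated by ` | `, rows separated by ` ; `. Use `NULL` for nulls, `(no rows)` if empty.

LEFT JOIN keeps every authors row; unmatched ones get NULL for books columns.
Group by authors.id and compute COUNT(b.id). COUNT(col) of an all-NULL group is 0.
  1: ids {10, 32, 34} → COUNT(b.id)=3
  5: ids {11, 15, 28} → COUNT(b.id)=3
  9: ids {2, 3, 12, 21, 27} → COUNT(b.id)=5

France | 3 ; Egypt | 3 ; Brazil | 5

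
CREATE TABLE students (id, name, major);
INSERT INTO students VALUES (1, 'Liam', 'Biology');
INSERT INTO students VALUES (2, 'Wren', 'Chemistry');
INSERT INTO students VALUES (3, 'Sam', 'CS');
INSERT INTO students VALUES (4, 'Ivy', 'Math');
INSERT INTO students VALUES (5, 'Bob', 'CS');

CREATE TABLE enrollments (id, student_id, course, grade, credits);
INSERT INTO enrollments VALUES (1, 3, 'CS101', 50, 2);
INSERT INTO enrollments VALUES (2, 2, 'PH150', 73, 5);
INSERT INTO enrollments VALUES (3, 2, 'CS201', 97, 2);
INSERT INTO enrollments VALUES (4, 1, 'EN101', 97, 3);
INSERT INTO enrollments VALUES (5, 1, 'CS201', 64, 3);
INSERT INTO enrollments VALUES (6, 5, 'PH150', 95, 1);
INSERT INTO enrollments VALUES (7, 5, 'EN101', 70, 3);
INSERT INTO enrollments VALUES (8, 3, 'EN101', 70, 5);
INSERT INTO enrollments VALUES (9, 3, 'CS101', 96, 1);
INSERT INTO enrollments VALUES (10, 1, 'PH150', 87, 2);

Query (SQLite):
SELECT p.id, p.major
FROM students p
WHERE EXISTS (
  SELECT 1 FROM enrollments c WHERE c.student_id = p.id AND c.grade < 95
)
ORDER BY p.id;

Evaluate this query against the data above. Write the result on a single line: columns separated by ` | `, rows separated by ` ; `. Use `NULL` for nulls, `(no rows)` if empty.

1 | Biology ; 2 | Chemistry ; 3 | CS ; 5 | CS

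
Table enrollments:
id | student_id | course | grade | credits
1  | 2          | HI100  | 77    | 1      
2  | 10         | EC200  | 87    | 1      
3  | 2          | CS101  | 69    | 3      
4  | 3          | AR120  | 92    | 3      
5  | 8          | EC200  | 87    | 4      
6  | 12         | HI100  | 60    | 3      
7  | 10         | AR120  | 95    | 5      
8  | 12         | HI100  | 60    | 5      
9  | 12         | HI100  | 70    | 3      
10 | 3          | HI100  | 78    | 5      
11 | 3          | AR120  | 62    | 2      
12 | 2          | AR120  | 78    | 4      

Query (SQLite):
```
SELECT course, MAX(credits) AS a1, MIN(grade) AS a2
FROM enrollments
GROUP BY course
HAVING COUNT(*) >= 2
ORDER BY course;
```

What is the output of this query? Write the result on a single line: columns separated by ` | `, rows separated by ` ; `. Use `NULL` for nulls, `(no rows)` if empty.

AR120 | 5 | 62 ; EC200 | 4 | 87 ; HI100 | 5 | 60

Group enrollments by course.
Per group compute: MAX(credits), MIN(grade).
HAVING: drop groups with fewer than 2 rows.
  AR120: ids {4, 7, 11, 12} → MAX(credits)=5, MIN(grade)=62
  CS101: ids {3} → MAX(credits)=3, MIN(grade)=69
  EC200: ids {2, 5} → MAX(credits)=4, MIN(grade)=87
  HI100: ids {1, 6, 8, 9, 10} → MAX(credits)=5, MIN(grade)=60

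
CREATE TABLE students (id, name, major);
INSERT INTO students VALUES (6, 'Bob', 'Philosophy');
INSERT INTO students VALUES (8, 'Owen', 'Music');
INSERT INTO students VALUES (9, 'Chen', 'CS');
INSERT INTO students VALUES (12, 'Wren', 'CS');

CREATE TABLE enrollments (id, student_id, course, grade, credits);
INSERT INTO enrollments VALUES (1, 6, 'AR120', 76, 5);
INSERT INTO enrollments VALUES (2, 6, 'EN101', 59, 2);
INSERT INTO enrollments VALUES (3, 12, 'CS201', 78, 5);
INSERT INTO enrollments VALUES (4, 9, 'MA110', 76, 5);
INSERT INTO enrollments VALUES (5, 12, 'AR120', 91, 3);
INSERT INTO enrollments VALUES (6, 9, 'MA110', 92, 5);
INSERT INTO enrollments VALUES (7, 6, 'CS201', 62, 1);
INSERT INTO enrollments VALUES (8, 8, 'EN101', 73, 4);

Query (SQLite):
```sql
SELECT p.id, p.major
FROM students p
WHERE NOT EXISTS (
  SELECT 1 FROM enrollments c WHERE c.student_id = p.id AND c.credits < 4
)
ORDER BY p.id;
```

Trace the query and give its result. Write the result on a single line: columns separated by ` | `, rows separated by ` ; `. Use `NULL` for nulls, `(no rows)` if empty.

For each students row, check whether any enrollments with matching student_id has credits < 4.
Keep rows where that is false.

8 | Music ; 9 | CS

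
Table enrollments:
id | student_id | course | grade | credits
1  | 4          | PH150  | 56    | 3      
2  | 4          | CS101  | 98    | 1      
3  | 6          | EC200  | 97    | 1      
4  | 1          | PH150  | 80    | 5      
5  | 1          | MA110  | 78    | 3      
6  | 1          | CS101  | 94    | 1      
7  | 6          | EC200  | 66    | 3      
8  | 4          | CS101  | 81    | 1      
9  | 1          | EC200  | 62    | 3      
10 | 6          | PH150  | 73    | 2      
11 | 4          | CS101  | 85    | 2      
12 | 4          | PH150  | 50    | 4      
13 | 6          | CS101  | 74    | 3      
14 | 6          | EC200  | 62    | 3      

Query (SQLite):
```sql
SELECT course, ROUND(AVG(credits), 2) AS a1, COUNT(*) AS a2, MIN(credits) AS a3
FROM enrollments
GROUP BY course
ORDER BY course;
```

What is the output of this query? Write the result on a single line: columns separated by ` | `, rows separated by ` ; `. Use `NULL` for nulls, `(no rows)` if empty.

Group enrollments by course.
Per group compute: ROUND(AVG(credits), 2), COUNT(*), MIN(credits).
  CS101: ids {2, 6, 8, 11, 13} → ROUND(AVG(credits), 2)=1.6, COUNT(*)=5, MIN(credits)=1
  EC200: ids {3, 7, 9, 14} → ROUND(AVG(credits), 2)=2.5, COUNT(*)=4, MIN(credits)=1
  MA110: ids {5} → ROUND(AVG(credits), 2)=3, COUNT(*)=1, MIN(credits)=3
  PH150: ids {1, 4, 10, 12} → ROUND(AVG(credits), 2)=3.5, COUNT(*)=4, MIN(credits)=2

CS101 | 1.6 | 5 | 1 ; EC200 | 2.5 | 4 | 1 ; MA110 | 3 | 1 | 3 ; PH150 | 3.5 | 4 | 2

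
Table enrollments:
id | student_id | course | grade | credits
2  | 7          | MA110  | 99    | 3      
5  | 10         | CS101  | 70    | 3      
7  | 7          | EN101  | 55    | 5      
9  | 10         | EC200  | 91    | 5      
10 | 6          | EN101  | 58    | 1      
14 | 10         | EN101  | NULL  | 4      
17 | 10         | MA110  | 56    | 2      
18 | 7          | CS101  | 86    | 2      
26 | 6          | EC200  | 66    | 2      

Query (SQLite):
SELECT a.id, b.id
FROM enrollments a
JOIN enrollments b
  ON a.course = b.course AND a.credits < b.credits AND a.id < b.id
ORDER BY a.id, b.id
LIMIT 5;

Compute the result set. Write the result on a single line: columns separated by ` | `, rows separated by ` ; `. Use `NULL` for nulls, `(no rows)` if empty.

10 | 14

Pairs (a,b) with same course, a.credits < b.credits, a.id < b.id.
course groups: CS101:{5,18} EC200:{9,26} EN101:{7,10,14} MA110:{2,17}
Ordered by (a.id, b.id); first 5.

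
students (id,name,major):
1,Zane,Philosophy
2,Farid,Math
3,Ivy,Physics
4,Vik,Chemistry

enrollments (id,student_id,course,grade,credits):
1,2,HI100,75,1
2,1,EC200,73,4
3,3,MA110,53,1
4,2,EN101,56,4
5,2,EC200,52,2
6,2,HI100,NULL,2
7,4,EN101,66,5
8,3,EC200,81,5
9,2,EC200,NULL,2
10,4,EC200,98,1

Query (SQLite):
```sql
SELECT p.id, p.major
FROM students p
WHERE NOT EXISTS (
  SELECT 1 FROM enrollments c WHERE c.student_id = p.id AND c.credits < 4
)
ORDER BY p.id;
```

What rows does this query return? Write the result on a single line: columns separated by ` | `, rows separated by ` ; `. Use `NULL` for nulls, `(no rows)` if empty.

1 | Philosophy

For each students row, check whether any enrollments with matching student_id has credits < 4.
Keep rows where that is false.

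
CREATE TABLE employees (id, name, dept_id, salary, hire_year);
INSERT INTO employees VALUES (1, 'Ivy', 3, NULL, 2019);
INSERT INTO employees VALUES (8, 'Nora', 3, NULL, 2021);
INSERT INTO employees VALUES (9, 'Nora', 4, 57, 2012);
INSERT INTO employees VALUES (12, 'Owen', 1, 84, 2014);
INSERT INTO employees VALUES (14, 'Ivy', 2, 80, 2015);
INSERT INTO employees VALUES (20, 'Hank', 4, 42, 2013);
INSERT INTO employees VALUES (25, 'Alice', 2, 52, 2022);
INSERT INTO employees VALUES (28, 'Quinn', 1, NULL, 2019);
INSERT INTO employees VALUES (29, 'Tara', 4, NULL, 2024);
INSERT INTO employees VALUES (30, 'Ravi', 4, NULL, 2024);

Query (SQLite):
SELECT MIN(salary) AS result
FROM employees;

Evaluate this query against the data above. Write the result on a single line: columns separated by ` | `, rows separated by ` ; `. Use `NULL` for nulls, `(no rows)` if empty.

42

All salary values: [NULL, NULL, 57, 84, 80, 42, 52, NULL, NULL, NULL].
MIN of non-NULL values = 42.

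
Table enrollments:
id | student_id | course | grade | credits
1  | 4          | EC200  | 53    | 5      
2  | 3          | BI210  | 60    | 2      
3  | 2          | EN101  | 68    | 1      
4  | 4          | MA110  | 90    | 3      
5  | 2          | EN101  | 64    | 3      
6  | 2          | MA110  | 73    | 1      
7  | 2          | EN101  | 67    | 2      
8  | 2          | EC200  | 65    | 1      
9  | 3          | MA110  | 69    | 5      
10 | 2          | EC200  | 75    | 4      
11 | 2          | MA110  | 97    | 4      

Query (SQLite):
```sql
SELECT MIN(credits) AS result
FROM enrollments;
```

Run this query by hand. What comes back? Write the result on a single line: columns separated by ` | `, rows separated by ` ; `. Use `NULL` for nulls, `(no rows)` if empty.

All credits values: [5, 2, 1, 3, 3, 1, 2, 1, 5, 4, 4].
MIN of non-NULL values = 1.

1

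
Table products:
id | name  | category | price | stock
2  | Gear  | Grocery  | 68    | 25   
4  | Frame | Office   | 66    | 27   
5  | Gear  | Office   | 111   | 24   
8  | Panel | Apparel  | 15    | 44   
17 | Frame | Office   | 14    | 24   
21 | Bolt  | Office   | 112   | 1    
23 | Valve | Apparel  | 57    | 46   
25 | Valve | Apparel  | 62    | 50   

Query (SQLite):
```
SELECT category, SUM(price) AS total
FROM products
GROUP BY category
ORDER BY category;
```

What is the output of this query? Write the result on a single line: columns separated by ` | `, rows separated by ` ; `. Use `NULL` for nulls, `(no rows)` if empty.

Apparel | 134 ; Grocery | 68 ; Office | 303

Partition products by category; compute SUM(price) within each group.
  Apparel: ids {8, 23, 25} → SUM(price)=134
  Grocery: ids {2} → SUM(price)=68
  Office: ids {4, 5, 17, 21} → SUM(price)=303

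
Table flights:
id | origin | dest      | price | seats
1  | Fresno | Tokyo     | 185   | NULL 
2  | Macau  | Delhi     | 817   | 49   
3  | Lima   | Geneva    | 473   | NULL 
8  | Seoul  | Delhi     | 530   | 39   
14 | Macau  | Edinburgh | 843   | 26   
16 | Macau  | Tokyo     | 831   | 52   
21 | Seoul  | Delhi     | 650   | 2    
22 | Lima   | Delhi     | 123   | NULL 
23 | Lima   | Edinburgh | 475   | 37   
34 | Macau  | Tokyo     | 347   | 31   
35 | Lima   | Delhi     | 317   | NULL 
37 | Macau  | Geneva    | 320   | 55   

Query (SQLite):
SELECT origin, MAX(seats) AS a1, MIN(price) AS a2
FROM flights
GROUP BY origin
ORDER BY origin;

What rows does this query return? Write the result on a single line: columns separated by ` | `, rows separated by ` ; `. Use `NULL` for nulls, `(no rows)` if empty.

Group flights by origin.
Per group compute: MAX(seats), MIN(price).
  Fresno: ids {1} → MAX(seats)=NULL, MIN(price)=185
  Lima: ids {3, 22, 23, 35} → MAX(seats)=37, MIN(price)=123
  Macau: ids {2, 14, 16, 34, 37} → MAX(seats)=55, MIN(price)=320
  Seoul: ids {8, 21} → MAX(seats)=39, MIN(price)=530

Fresno | NULL | 185 ; Lima | 37 | 123 ; Macau | 55 | 320 ; Seoul | 39 | 530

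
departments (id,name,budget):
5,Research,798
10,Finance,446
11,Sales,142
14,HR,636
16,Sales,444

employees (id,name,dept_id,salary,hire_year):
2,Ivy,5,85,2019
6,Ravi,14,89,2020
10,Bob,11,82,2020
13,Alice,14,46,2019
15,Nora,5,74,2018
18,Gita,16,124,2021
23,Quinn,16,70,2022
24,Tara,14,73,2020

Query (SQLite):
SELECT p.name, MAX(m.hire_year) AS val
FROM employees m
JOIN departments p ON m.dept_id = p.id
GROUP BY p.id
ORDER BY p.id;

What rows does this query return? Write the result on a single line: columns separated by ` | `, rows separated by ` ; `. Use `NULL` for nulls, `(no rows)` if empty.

Research | 2019 ; Sales | 2020 ; HR | 2020 ; Sales | 2022

Join each employees row to its departments via dept_id.
Group joined rows by departments.id; compute MAX(m.hire_year) per group.
  5: ids {2, 15} → MAX(m.hire_year)=2019
  11: ids {10} → MAX(m.hire_year)=2020
  14: ids {6, 13, 24} → MAX(m.hire_year)=2020
  16: ids {18, 23} → MAX(m.hire_year)=2022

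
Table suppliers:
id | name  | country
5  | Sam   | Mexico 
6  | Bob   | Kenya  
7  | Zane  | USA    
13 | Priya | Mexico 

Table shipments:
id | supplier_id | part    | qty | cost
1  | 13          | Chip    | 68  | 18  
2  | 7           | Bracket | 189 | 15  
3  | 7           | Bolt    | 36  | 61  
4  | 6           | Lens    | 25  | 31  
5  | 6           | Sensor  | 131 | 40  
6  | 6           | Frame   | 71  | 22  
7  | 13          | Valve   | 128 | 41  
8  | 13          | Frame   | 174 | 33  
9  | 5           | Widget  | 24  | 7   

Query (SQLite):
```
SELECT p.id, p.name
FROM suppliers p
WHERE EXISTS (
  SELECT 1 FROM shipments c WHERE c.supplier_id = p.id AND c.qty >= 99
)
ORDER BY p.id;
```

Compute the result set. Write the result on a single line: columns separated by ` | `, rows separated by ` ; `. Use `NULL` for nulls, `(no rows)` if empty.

6 | Bob ; 7 | Zane ; 13 | Priya

For each suppliers row, check whether any shipments with matching supplier_id has qty >= 99.
Keep rows where that is true.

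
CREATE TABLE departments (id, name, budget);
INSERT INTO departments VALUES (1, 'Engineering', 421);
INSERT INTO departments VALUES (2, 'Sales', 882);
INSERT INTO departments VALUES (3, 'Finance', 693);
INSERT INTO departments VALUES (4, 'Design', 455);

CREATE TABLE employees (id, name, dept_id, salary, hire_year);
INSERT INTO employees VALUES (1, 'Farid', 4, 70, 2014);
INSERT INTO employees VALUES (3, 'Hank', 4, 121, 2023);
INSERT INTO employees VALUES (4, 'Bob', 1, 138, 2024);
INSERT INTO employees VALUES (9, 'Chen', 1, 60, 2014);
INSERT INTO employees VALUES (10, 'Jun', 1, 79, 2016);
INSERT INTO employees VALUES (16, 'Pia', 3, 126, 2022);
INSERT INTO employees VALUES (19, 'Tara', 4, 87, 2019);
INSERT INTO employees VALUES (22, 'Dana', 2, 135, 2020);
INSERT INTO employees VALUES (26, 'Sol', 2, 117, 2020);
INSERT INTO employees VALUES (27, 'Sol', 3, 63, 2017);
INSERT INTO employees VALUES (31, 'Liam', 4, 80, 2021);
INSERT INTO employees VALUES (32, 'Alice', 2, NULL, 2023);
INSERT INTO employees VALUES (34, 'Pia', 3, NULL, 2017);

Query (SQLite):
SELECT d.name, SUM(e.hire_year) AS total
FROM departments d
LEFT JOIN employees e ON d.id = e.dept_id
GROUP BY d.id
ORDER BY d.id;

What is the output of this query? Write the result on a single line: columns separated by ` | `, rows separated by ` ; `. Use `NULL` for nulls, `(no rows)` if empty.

LEFT JOIN keeps every departments row; unmatched ones get NULL for employees columns.
Group by departments.id and compute SUM(e.hire_year). SUM over an all-NULL group is NULL.
  1: ids {4, 9, 10} → SUM(e.hire_year)=6054
  2: ids {22, 26, 32} → SUM(e.hire_year)=6063
  3: ids {16, 27, 34} → SUM(e.hire_year)=6056
  4: ids {1, 3, 19, 31} → SUM(e.hire_year)=8077

Engineering | 6054 ; Sales | 6063 ; Finance | 6056 ; Design | 8077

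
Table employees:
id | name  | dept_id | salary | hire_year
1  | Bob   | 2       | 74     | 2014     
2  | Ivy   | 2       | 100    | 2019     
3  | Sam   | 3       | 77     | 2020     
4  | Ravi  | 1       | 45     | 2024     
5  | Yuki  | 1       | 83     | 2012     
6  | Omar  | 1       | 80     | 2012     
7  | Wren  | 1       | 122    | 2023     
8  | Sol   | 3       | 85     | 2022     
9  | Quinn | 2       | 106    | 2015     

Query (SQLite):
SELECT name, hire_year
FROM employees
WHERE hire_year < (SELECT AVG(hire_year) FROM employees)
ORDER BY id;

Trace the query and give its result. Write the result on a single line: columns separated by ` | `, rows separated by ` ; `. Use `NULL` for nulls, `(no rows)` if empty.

Scalar subquery: AVG(hire_year) over all employees rows = 2017.888889 (≈; comparison uses full precision).
Keep rows where hire_year < that value.

Bob | 2014 ; Yuki | 2012 ; Omar | 2012 ; Quinn | 2015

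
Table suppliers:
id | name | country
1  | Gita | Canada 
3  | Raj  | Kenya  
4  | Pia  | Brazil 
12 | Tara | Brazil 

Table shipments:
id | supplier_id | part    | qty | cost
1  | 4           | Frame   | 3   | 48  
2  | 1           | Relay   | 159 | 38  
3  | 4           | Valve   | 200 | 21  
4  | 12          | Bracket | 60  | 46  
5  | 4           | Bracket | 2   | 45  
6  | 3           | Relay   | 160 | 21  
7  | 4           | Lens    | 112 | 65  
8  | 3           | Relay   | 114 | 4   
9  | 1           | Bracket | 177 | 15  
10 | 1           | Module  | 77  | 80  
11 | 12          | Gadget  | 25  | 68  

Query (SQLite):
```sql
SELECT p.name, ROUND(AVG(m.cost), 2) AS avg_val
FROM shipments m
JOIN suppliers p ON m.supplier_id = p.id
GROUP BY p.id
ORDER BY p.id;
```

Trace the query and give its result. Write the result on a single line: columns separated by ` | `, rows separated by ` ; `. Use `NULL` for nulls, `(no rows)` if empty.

Gita | 44.33 ; Raj | 12.5 ; Pia | 44.75 ; Tara | 57

Join each shipments row to its suppliers via supplier_id.
Group joined rows by suppliers.id; compute ROUND(AVG(m.cost), 2) per group.
  1: ids {2, 9, 10} → ROUND(AVG(m.cost), 2)=44.33
  3: ids {6, 8} → ROUND(AVG(m.cost), 2)=12.5
  4: ids {1, 3, 5, 7} → ROUND(AVG(m.cost), 2)=44.75
  12: ids {4, 11} → ROUND(AVG(m.cost), 2)=57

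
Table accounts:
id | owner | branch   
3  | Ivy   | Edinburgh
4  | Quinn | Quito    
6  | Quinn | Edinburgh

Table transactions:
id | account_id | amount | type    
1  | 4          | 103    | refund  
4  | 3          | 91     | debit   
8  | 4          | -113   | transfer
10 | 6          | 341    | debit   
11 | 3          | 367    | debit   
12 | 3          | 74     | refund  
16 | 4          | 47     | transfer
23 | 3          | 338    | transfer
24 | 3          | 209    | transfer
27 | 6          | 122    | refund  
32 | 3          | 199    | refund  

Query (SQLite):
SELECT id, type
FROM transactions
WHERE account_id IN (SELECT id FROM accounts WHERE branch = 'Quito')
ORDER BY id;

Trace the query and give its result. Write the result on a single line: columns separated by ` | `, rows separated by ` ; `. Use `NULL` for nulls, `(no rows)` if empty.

Inner query: accounts.id where branch = 'Quito'.
Outer: keep transactions rows whose account_id is in that set.
Inner query → {4}

1 | refund ; 8 | transfer ; 16 | transfer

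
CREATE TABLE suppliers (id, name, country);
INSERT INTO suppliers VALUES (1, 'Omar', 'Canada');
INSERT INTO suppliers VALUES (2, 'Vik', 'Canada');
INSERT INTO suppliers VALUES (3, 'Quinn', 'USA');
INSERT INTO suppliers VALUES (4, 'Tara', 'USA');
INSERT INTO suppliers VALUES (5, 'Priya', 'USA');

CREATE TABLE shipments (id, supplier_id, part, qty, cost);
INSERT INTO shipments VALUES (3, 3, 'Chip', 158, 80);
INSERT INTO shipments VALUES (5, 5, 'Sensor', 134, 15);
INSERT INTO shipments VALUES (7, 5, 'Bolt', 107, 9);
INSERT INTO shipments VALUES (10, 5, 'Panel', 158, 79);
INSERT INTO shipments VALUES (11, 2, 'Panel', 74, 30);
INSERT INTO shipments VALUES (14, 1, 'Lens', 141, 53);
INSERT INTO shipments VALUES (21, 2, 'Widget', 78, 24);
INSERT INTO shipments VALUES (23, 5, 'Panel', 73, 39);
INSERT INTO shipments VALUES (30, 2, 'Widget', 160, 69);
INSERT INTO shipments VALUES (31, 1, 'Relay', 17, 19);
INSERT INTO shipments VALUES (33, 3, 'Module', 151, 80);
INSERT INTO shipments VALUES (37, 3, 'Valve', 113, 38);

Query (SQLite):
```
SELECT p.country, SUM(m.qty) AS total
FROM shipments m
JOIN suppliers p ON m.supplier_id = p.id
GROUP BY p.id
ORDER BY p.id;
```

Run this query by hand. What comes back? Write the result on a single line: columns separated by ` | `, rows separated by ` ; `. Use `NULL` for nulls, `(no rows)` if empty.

Join each shipments row to its suppliers via supplier_id.
Group joined rows by suppliers.id; compute SUM(m.qty) per group.
  1: ids {14, 31} → SUM(m.qty)=158
  2: ids {11, 21, 30} → SUM(m.qty)=312
  3: ids {3, 33, 37} → SUM(m.qty)=422
  5: ids {5, 7, 10, 23} → SUM(m.qty)=472

Canada | 158 ; Canada | 312 ; USA | 422 ; USA | 472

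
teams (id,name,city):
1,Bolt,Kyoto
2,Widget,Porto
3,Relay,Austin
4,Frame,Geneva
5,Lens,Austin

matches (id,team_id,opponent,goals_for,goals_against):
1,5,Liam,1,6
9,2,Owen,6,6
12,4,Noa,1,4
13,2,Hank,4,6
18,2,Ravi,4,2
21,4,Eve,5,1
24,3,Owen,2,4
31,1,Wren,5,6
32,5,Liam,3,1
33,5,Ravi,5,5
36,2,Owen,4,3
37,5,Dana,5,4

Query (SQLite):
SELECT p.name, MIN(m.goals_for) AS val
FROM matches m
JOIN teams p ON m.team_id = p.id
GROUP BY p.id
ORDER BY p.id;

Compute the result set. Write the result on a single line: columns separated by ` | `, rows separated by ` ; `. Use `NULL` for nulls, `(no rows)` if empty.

Bolt | 5 ; Widget | 4 ; Relay | 2 ; Frame | 1 ; Lens | 1

Join each matches row to its teams via team_id.
Group joined rows by teams.id; compute MIN(m.goals_for) per group.
  1: ids {31} → MIN(m.goals_for)=5
  2: ids {9, 13, 18, 36} → MIN(m.goals_for)=4
  3: ids {24} → MIN(m.goals_for)=2
  4: ids {12, 21} → MIN(m.goals_for)=1
  5: ids {1, 32, 33, 37} → MIN(m.goals_for)=1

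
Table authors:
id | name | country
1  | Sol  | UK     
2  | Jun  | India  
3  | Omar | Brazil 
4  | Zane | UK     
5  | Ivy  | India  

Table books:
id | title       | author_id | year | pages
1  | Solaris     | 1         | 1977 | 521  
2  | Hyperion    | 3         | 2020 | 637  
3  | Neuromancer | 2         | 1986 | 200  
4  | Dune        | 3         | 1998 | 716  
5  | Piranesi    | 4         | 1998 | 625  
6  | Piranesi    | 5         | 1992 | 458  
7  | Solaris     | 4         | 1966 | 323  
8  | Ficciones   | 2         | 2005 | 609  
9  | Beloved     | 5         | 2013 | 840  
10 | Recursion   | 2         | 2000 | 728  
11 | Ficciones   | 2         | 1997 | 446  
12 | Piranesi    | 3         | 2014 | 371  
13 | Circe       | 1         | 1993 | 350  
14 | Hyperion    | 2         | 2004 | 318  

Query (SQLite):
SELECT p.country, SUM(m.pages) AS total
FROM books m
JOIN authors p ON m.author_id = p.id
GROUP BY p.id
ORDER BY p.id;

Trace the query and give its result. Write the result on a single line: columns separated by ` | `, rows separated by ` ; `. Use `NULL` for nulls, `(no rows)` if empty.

Join each books row to its authors via author_id.
Group joined rows by authors.id; compute SUM(m.pages) per group.
  1: ids {1, 13} → SUM(m.pages)=871
  2: ids {3, 8, 10, 11, 14} → SUM(m.pages)=2301
  3: ids {2, 4, 12} → SUM(m.pages)=1724
  4: ids {5, 7} → SUM(m.pages)=948
  5: ids {6, 9} → SUM(m.pages)=1298

UK | 871 ; India | 2301 ; Brazil | 1724 ; UK | 948 ; India | 1298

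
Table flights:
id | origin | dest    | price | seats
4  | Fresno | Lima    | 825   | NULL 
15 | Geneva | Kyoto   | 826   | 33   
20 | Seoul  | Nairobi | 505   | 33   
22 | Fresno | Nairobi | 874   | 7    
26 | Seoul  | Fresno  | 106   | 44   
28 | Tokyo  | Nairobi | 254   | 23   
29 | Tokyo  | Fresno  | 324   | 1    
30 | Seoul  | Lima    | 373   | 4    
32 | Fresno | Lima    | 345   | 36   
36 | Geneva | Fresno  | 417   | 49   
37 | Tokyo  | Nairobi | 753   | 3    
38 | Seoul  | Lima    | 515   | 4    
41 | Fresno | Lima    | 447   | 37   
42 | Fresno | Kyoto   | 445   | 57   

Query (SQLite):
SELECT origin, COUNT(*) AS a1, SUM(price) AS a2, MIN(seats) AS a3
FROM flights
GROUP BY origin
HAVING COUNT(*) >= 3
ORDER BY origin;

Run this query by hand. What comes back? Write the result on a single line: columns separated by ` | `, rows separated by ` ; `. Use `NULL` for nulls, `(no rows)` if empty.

Fresno | 5 | 2936 | 7 ; Seoul | 4 | 1499 | 4 ; Tokyo | 3 | 1331 | 1

Group flights by origin.
Per group compute: COUNT(*), SUM(price), MIN(seats).
HAVING: drop groups with fewer than 3 rows.
  Fresno: ids {4, 22, 32, 41, 42} → COUNT(*)=5, SUM(price)=2936, MIN(seats)=7
  Geneva: ids {15, 36} → COUNT(*)=2, SUM(price)=1243, MIN(seats)=33
  Seoul: ids {20, 26, 30, 38} → COUNT(*)=4, SUM(price)=1499, MIN(seats)=4
  Tokyo: ids {28, 29, 37} → COUNT(*)=3, SUM(price)=1331, MIN(seats)=1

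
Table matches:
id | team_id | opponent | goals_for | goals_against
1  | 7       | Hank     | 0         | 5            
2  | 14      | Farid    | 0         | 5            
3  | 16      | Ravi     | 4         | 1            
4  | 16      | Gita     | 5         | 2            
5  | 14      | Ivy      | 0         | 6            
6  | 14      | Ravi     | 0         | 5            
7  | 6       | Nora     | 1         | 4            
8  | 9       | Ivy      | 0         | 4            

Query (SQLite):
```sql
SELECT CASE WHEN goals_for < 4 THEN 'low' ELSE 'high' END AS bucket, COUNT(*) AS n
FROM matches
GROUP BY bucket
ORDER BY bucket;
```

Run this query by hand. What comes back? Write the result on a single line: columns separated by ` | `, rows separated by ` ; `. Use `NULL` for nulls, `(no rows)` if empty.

high | 2 ; low | 6

Bucket rows by goals_for < 4 → 'low' else 'high'; count each bucket.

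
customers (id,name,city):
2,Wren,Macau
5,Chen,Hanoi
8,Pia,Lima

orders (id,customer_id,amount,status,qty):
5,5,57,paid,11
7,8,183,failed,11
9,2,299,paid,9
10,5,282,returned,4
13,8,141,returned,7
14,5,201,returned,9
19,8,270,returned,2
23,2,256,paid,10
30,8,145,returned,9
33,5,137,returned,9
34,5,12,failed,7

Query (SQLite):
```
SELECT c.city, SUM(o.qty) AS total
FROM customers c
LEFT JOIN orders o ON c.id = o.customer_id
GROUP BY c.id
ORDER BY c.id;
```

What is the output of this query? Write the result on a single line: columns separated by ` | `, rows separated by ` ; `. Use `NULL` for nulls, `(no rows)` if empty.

LEFT JOIN keeps every customers row; unmatched ones get NULL for orders columns.
Group by customers.id and compute SUM(o.qty). SUM over an all-NULL group is NULL.
  2: ids {9, 23} → SUM(o.qty)=19
  5: ids {5, 10, 14, 33, 34} → SUM(o.qty)=40
  8: ids {7, 13, 19, 30} → SUM(o.qty)=29

Macau | 19 ; Hanoi | 40 ; Lima | 29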